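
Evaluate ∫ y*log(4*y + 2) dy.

Use integration by parts with u = log(4*y + 2), dv = y dy.
Then du = 4/(4*y + 2) dy and v = y**2/2.

y**2*log(4*y + 2)/2 - y**2/4 + y/4 - log(2*y + 1)/8 + C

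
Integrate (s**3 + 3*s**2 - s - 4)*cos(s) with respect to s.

s**3*sin(s) + 3*s**2*sin(s) + 3*s**2*cos(s) - 7*s*sin(s) + 6*s*cos(s) - 10*sin(s) - 7*cos(s) + C

Use integration by parts with u = s**3 + 3*s**2 - s - 4, dv = cos(s) ds, so v = sin(s).
Apply parts 3 times (tabular method): alternate signs, differentiate u down to 0, integrate dv up.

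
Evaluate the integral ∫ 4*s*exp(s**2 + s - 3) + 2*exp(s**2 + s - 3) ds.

Let u = s**2 + s - 3, so du = (2*s + 1) ds.
Rewriting, the integral becomes 2·∫ e^u du = 2·e^u.
Substituting back, u = s**2 + s - 3.

2*exp(s**2 + s - 3) + C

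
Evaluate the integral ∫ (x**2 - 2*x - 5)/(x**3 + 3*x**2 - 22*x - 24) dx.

3*log(x - 4)/50 + 2*log(x + 1)/25 + 43*log(x + 6)/50 + C

Factor the denominator: (x - 4)*(x + 1)*(x + 6).
Partial-fraction decomposition: 43/(50*(x + 6)) + 2/(25*(x + 1)) + 3/(50*(x - 4)).
Integrate each term: A/(x−a) contributes A·log|x−a|.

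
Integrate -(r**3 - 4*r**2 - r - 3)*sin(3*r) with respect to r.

r**3*cos(3*r)/3 - r**2*sin(3*r)/3 - 4*r**2*cos(3*r)/3 + 8*r*sin(3*r)/9 - 5*r*cos(3*r)/9 + 5*sin(3*r)/27 - 19*cos(3*r)/27 + C

Use integration by parts with u = r**3 - 4*r**2 - r - 3, dv = -sin(3*r) dr, so v = cos(3*r)/3.
Apply parts 3 times (tabular method): alternate signs, differentiate u down to 0, integrate dv up.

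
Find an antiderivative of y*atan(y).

y**2*atan(y)/2 - y/2 + atan(y)/2 + C

Use integration by parts with u = arctan(y), dv = y dy.
Then du = 1/(y**2 + 1) dy.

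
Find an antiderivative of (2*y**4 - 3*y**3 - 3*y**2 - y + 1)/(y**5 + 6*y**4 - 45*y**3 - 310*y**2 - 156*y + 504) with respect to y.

1810*log(y - 7)/4563 + 2*log(y - 1)/441 + 47*log(y + 2)/432 + 197419*log(y + 6)/132496 + 3139/(364*y + 2184) + C

Factor the denominator: (y - 7)*(y - 1)*(y + 2)*(y + 6)**2.
Partial-fraction decomposition: 197419/(132496*(y + 6)) - 3139/(364*(y + 6)**2) + 47/(432*(y + 2)) + 2/(441*(y - 1)) + 1810/(4563*(y - 7)).
Integrate each term; A/(y−a) gives A·log|y−a|; A/(y−a)² gives −A/(y−a).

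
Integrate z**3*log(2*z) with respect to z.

Use integration by parts with u = log(2*z), dv = z**3 dz.
Then du = 1/z dz and v = z**4/4.

z**4*(log(z) + log(2))/4 - z**4/16 + C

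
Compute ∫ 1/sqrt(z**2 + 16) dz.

log(z + sqrt(z**2 + 16)) + C

Substitute z = 4·tan(θ), so dz = 4·sec(θ)^2 dθ and the radical becomes sqrt(z**2 + 16) = 4·sec(θ) by the Pythagorean identity.
Integrate the resulting trig expression in θ, then back-substitute tan(θ) = z/4, sec(θ) = sqrt(z**2 + 16)/4 (absorbing any constant into C).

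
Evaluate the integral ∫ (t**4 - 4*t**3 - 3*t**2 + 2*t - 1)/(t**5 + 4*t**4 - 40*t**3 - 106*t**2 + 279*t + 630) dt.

59*log(t - 5)/1344 + 49*log(t - 3)/600 + 31*log(t + 2)/175 - 155*log(t + 3)/192 + 3611*log(t + 7)/2400 + C

Factor the denominator: (t - 5)*(t - 3)*(t + 2)*(t + 3)*(t + 7).
Partial-fraction decomposition: 3611/(2400*(t + 7)) - 155/(192*(t + 3)) + 31/(175*(t + 2)) + 49/(600*(t - 3)) + 59/(1344*(t - 5)).
Integrate each term: A/(t−a) contributes A·log|t−a|.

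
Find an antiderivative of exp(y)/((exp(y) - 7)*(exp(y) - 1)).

Let u = e^y, du = e^y dy.
The integral becomes ∫ du/((u-1)(u-7)); decompose into partial fractions.

log(exp(y) - 7)/6 - log(exp(y) - 1)/6 + C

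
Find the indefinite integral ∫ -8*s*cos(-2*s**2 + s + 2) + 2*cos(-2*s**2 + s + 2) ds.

Let u = 2*s**2 - s - 2, so du = (4*s - 1) ds.
Rewriting, the integral becomes -2·∫ cos(u) du = -2·sin(u).
Substituting back, u = 2*s**2 - s - 2.

2*sin(-2*s**2 + s + 2) + C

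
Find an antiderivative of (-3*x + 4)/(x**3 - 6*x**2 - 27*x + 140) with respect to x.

-17*log(x - 7)/36 + 8*log(x - 4)/27 + 19*log(x + 5)/108 + C

Factor the denominator: (x - 7)*(x - 4)*(x + 5).
Partial-fraction decomposition: 19/(108*(x + 5)) + 8/(27*(x - 4)) - 17/(36*(x - 7)).
Integrate each term: A/(x−a) contributes A·log|x−a|.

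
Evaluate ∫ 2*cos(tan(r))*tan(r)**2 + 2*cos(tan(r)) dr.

2*sin(tan(r)) + C

Let u = tan(r), so du = (tan(r)**2 + 1) dr.
Rewriting, the integral becomes 2·∫ cos(u) du = 2·sin(u).
Substituting back, u = tan(r).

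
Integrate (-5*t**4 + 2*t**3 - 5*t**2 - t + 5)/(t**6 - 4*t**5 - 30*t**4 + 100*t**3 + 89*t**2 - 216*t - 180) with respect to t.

Factor the denominator: (t - 6)*(t - 3)*(t - 2)*(t + 1)**2*(t + 5).
Partial-fraction decomposition: 1745/(4928*(t + 5)) - 75/(784*(t + 1)) + 1/(56*(t + 1)**2) - 9/(28*(t - 2)) + 197/(192*(t - 3)) - 6229/(6468*(t - 6)).
Integrate each term; A/(t−a) gives A·log|t−a|; A/(t−a)² gives −A/(t−a).

-6229*log(t - 6)/6468 + 197*log(t - 3)/192 - 9*log(t - 2)/28 - 75*log(t + 1)/784 + 1745*log(t + 5)/4928 - 1/(56*t + 56) + C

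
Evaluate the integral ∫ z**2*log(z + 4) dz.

z**3*log(z + 4)/3 - z**3/9 + 2*z**2/3 - 16*z/3 + 64*log(z + 4)/3 + C

Use integration by parts with u = log(z + 4), dv = z**2 dz.
Then du = 1/(z + 4) dz and v = z**3/3.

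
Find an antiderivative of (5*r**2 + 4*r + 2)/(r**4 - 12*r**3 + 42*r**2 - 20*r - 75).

-11*log(r - 5)/3 + 59*log(r - 3)/16 - log(r + 1)/48 - 49/(4*r - 20) + C

Factor the denominator: (r - 5)**2*(r - 3)*(r + 1).
Partial-fraction decomposition: -1/(48*(r + 1)) + 59/(16*(r - 3)) - 11/(3*(r - 5)) + 49/(4*(r - 5)**2).
Integrate each term; A/(r−a) gives A·log|r−a|; A/(r−a)² gives −A/(r−a).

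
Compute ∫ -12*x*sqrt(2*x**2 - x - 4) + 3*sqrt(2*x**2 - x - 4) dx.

Let u = 2*x**2 - x - 4, so du = (4*x - 1) dx.
Rewriting, the integral becomes -3·∫ √u du = -3·(2/3)u^(3/2).
Substituting back, u = 2*x**2 - x - 4.

-2*(2*x**2 - x - 4)**(3/2) + C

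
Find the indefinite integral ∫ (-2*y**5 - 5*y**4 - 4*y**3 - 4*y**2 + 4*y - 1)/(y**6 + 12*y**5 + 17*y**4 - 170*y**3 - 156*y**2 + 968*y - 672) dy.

Factor the denominator: (y - 2)**2*(y - 1)*(y + 4)*(y + 6)*(y + 7).
Partial-fraction decomposition: -5689/(486*(y + 7)) + 9767/(896*(y + 6)) - 943/(1080*(y + 4)) - 3/(70*(y - 1)) - 8675/(31104*(y - 2)) - 185/(432*(y - 2)**2).
Integrate each term; A/(y−a) gives A·log|y−a|; A/(y−a)² gives −A/(y−a).

-8675*log(y - 2)/31104 - 3*log(y - 1)/70 - 943*log(y + 4)/1080 + 9767*log(y + 6)/896 - 5689*log(y + 7)/486 + 185/(432*y - 864) + C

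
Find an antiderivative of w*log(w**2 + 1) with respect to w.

Let u = w**2 + 1, so du = (2*w) dw.
The integral becomes (1/2)·∫ log(u) du; integrate by parts with u′=log(u), dv′=du.

w**2*log(w**2 + 1)/2 - w**2/2 + log(w**2 + 1)/2 + C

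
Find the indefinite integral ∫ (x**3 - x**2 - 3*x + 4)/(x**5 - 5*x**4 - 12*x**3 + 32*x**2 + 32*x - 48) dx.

Factor the denominator: (x - 6)*(x - 2)*(x - 1)*(x + 2)**2.
Partial-fraction decomposition: -139/(1152*(x + 2)) + 1/(48*(x + 2)**2) + 1/(45*(x - 1)) - 1/(32*(x - 2)) + 83/(640*(x - 6)).
Integrate each term; A/(x−a) gives A·log|x−a|; A/(x−a)² gives −A/(x−a).

83*log(x - 6)/640 - log(x - 2)/32 + log(x - 1)/45 - 139*log(x + 2)/1152 - 1/(48*x + 96) + C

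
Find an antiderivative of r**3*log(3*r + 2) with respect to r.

Use integration by parts with u = log(3*r + 2), dv = r**3 dr.
Then du = 3/(3*r + 2) dr and v = r**4/4.

r**4*log(3*r + 2)/4 - r**4/16 + r**3/18 - r**2/18 + 2*r/27 - 4*log(3*r + 2)/81 + C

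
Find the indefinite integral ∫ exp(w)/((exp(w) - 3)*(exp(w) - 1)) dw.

log(exp(w) - 3)/2 - log(exp(w) - 1)/2 + C

Let u = e^w, du = e^w dw.
The integral becomes ∫ du/((u-1)(u-3)); decompose into partial fractions.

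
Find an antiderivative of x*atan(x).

Use integration by parts with u = arctan(x), dv = x dx.
Then du = 1/(x**2 + 1) dx.

x**2*atan(x)/2 - x/2 + atan(x)/2 + C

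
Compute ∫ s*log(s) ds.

s**2*log(s)/2 - s**2/4 + C

Use integration by parts with u = log(s), dv = s ds.
Then du = 1/s ds and v = s**2/2.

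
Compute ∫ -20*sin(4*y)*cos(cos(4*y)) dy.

5*sin(cos(4*y)) + C

Let u = cos(4*y), so du = (-4*sin(4*y)) dy.
Rewriting, the integral becomes 5·∫ cos(u) du = 5·sin(u).
Substituting back, u = cos(4*y).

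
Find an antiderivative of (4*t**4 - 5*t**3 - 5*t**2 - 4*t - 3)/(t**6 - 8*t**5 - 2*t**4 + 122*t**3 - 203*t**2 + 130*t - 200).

Factor the denominator: (t - 5)**2*(t - 2)*(t + 4)*(t**2 + 1).
Partial-fraction decomposition: -(512*t + 519)/(28730*(t**2 + 1)) - 1277/(8262*(t + 4)) - 7/(270*(t - 2)) + 8144/(41067*(t - 5)) + 1727/(702*(t - 5)**2).
Integrate each term; A/(t−a) gives A·log|t−a|; the (Bt+D)/(t²+p²) term gives a log and an atan.

8144*log(t - 5)/41067 - 7*log(t - 2)/270 - 1277*log(t + 4)/8262 - 128*log(t**2 + 1)/14365 - 519*atan(t)/28730 - 1727/(702*t - 3510) + C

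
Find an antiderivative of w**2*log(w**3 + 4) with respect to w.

Let u = w**3 + 4, so du = (3*w**2) dw.
The integral becomes (1/3)·∫ log(u) du; integrate by parts with u′=log(u), dv′=du.

w**3*log(w**3 + 4)/3 - w**3/3 + 4*log(w**3 + 4)/3 + C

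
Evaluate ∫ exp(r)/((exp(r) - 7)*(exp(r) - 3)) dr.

log(exp(r) - 7)/4 - log(exp(r) - 3)/4 + C

Let u = e^r, du = e^r dr.
The integral becomes ∫ du/((u-3)(u-7)); decompose into partial fractions.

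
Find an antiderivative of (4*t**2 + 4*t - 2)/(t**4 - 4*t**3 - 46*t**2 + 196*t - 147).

Factor the denominator: (t - 7)*(t - 3)*(t - 1)*(t + 7).
Partial-fraction decomposition: -83/(560*(t + 7)) + 1/(16*(t - 1)) - 23/(40*(t - 3)) + 37/(56*(t - 7)).
Integrate each term: A/(t−a) contributes A·log|t−a|.

37*log(t - 7)/56 - 23*log(t - 3)/40 + log(t - 1)/16 - 83*log(t + 7)/560 + C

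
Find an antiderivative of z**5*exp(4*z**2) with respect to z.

Let u = z², du = 2z dz; rewrite as (1/2)∫ u^2·exp(4u) du.
Now integrate by parts 2 times.

(8*z**4 - 4*z**2 + 1)*exp(4*z**2)/64 + C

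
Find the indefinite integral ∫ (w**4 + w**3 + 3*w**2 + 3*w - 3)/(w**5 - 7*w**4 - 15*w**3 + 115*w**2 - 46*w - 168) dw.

Factor the denominator: (w - 7)*(w - 3)*(w - 2)*(w + 1)*(w + 4).
Partial-fraction decomposition: 25/(154*(w + 4)) + 1/(96*(w + 1)) + 13/(30*(w - 2)) - 141/(112*(w - 3)) + 2909/(1760*(w - 7)).
Integrate each term: A/(w−a) contributes A·log|w−a|.

2909*log(w - 7)/1760 - 141*log(w - 3)/112 + 13*log(w - 2)/30 + log(w + 1)/96 + 25*log(w + 4)/154 + C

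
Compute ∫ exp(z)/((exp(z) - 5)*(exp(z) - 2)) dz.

log(exp(z) - 5)/3 - log(exp(z) - 2)/3 + C

Let u = e^z, du = e^z dz.
The integral becomes ∫ du/((u-2)(u-5)); decompose into partial fractions.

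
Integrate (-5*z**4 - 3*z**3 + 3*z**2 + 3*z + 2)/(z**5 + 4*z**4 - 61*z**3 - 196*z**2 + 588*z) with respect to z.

log(z)/294 - 6432*log(z - 7)/3185 + 7*log(z - 2)/60 + 1435*log(z + 6)/156 - 1808*log(z + 7)/147 + C

Factor the denominator: z*(z - 7)*(z - 2)*(z + 6)*(z + 7).
Partial-fraction decomposition: -1808/(147*(z + 7)) + 1435/(156*(z + 6)) + 7/(60*(z - 2)) - 6432/(3185*(z - 7)) + 1/(294*z).
Integrate each term: A/(z−a) contributes A·log|z−a|.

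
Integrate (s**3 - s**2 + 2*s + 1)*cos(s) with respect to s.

Use integration by parts with u = s**3 - s**2 + 2*s + 1, dv = cos(s) ds, so v = sin(s).
Apply parts 3 times (tabular method): alternate signs, differentiate u down to 0, integrate dv up.

s**3*sin(s) - s**2*sin(s) + 3*s**2*cos(s) - 4*s*sin(s) - 2*s*cos(s) + 3*sin(s) - 4*cos(s) + C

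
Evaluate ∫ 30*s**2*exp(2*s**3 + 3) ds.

5*exp(2*s**3 + 3) + C

Let u = 2*s**3 + 3, so du = (6*s**2) ds.
Rewriting, the integral becomes 5·∫ e^u du = 5·e^u.
Substituting back, u = 2*s**3 + 3.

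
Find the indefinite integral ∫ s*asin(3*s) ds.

Use integration by parts with u = arcsin(3*s), dv = s ds.
Then du = 3/sqrt(-9*s**2 + 1) ds.

s**2*asin(3*s)/2 + s*sqrt(-9*s**2 + 1)/12 - asin(3*s)/36 + C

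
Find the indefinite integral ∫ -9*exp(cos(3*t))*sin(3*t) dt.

3*exp(cos(3*t)) + C

Let u = cos(3*t), so du = (-3*sin(3*t)) dt.
Rewriting, the integral becomes 3·∫ e^u du = 3·e^u.
Substituting back, u = cos(3*t).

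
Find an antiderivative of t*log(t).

Use integration by parts with u = log(t), dv = t dt.
Then du = 1/t dt and v = t**2/2.

t**2*log(t)/2 - t**2/4 + C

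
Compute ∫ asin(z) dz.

z*asin(z) + sqrt(-z**2 + 1) + C

Use integration by parts with u = arcsin(z), dv = dz.
Then du = 1/sqrt(-z**2 + 1) dz.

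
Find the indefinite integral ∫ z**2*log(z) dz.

Use integration by parts with u = log(z), dv = z**2 dz.
Then du = 1/z dz and v = z**3/3.

z**3*log(z)/3 - z**3/9 + C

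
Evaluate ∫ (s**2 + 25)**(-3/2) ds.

Substitute s = 5·tan(θ), so ds = 5·sec(θ)^2 dθ and the radical becomes sqrt(s**2 + 25) = 5·sec(θ) by the Pythagorean identity.
Integrate the resulting trig expression in θ, then back-substitute tan(θ) = s/5, sec(θ) = sqrt(s**2 + 25)/5 (absorbing any constant into C).

s/(25*sqrt(s**2 + 25)) + C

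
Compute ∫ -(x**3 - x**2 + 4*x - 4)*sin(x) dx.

Use integration by parts with u = x**3 - x**2 + 4*x - 4, dv = -sin(x) dx, so v = cos(x).
Apply parts 3 times (tabular method): alternate signs, differentiate u down to 0, integrate dv up.

x**3*cos(x) - 3*x**2*sin(x) - x**2*cos(x) + 2*x*sin(x) - 2*x*cos(x) + 2*sin(x) - 2*cos(x) + C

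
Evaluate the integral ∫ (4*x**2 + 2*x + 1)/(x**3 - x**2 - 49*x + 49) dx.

Factor the denominator: (x - 7)*(x - 1)*(x + 7).
Partial-fraction decomposition: 183/(112*(x + 7)) - 7/(48*(x - 1)) + 211/(84*(x - 7)).
Integrate each term: A/(x−a) contributes A·log|x−a|.

211*log(x - 7)/84 - 7*log(x - 1)/48 + 183*log(x + 7)/112 + C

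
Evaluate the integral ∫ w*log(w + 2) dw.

Use integration by parts with u = log(w + 2), dv = w dw.
Then du = 1/(w + 2) dw and v = w**2/2.

w**2*log(w + 2)/2 - w**2/4 + w - 2*log(w + 2) + C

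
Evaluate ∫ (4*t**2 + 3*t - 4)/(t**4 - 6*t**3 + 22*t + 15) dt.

Factor the denominator: (t - 5)*(t - 3)*(t + 1)**2.
Partial-fraction decomposition: -25/(96*(t + 1)) - 1/(8*(t + 1)**2) - 41/(32*(t - 3)) + 37/(24*(t - 5)).
Integrate each term; A/(t−a) gives A·log|t−a|; A/(t−a)² gives −A/(t−a).

37*log(t - 5)/24 - 41*log(t - 3)/32 - 25*log(t + 1)/96 + 1/(8*t + 8) + C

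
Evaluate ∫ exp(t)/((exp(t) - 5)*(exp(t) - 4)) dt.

Let u = e^t, du = e^t dt.
The integral becomes ∫ du/((u-4)(u-5)); decompose into partial fractions.

log(exp(t) - 5) - log(exp(t) - 4) + C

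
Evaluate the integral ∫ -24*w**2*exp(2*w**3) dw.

-4*exp(2*w**3) + C

Let u = 2*w**3, so du = (6*w**2) dw.
Rewriting, the integral becomes -4·∫ e^u du = -4·e^u.
Substituting back, u = 2*w**3.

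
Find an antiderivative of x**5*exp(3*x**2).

(9*x**4 - 6*x**2 + 2)*exp(3*x**2)/54 + C

Let u = x², du = 2x dx; rewrite as (1/2)∫ u^2·exp(3u) du.
Now integrate by parts 2 times.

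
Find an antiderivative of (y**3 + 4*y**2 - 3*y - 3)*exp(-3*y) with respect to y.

(-9*y**3 - 45*y**2 - 3*y + 26)*exp(-3*y)/27 + C

Use integration by parts with u = y**3 + 4*y**2 - 3*y - 3, dv = exp(-3*y) dy, so v = -exp(-3*y)/3.
Apply parts 3 times (tabular method): alternate signs, differentiate u down to 0, integrate dv up.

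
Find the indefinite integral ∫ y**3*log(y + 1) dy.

Use integration by parts with u = log(y + 1), dv = y**3 dy.
Then du = 1/(y + 1) dy and v = y**4/4.

y**4*log(y + 1)/4 - y**4/16 + y**3/12 - y**2/8 + y/4 - log(y + 1)/4 + C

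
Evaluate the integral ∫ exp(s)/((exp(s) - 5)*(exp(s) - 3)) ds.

log(exp(s) - 5)/2 - log(exp(s) - 3)/2 + C

Let u = e^s, du = e^s ds.
The integral becomes ∫ du/((u-5)(u-3)); decompose into partial fractions.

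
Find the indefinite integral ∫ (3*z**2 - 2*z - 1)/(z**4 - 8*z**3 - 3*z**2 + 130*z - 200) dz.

-4*log(z - 5)/243 + 7*log(z - 2)/54 - 55*log(z + 4)/486 - 64/(27*z - 135) + C

Factor the denominator: (z - 5)**2*(z - 2)*(z + 4).
Partial-fraction decomposition: -55/(486*(z + 4)) + 7/(54*(z - 2)) - 4/(243*(z - 5)) + 64/(27*(z - 5)**2).
Integrate each term; A/(z−a) gives A·log|z−a|; A/(z−a)² gives −A/(z−a).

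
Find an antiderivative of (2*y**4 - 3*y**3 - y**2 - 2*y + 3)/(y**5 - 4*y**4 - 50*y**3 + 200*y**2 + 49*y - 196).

3713*log(y - 7)/2016 - 299*log(y - 4)/495 - log(y - 1)/288 - 3*log(y + 1)/160 + 1933*log(y + 7)/2464 + C

Factor the denominator: (y - 7)*(y - 4)*(y - 1)*(y + 1)*(y + 7).
Partial-fraction decomposition: 1933/(2464*(y + 7)) - 3/(160*(y + 1)) - 1/(288*(y - 1)) - 299/(495*(y - 4)) + 3713/(2016*(y - 7)).
Integrate each term: A/(y−a) contributes A·log|y−a|.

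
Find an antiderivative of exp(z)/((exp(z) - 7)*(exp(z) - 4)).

Let u = e^z, du = e^z dz.
The integral becomes ∫ du/((u-4)(u-7)); decompose into partial fractions.

log(exp(z) - 7)/3 - log(exp(z) - 4)/3 + C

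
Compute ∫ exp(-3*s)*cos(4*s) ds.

4*exp(-3*s)*sin(4*s)/25 - 3*exp(-3*s)*cos(4*s)/25 + C

Let I denote the integral. Integrate by parts with u = cos(4*s), dv = exp(-3*s) ds, so v = -exp(-3*s)/3: I = -exp(-3*s)*cos(4*s)/3 − (4/3)·∫ exp(-3*s)*sin(4*s) ds.
Apply parts again with u = sin(4*s), dv = exp(-3*s) ds: ∫ exp(-3*s)*sin(4*s) ds = -exp(-3*s)*sin(4*s)/3 + (4/3)·I. Substituting back brings back I: I = 4*exp(-3*s)*sin(4*s)/9 - exp(-3*s)*cos(4*s)/3 − (16/9)·I.
Solving for I: (1 + 16/9)·I equals the remaining terms, so I = (9/25)·(4*exp(-3*s)*sin(4*s)/9 - exp(-3*s)*cos(4*s)/3).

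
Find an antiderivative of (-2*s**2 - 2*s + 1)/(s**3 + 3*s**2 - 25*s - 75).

-59*log(s - 5)/80 + 11*log(s + 3)/16 - 39*log(s + 5)/20 + C

Factor the denominator: (s - 5)*(s + 3)*(s + 5).
Partial-fraction decomposition: -39/(20*(s + 5)) + 11/(16*(s + 3)) - 59/(80*(s - 5)).
Integrate each term: A/(s−a) contributes A·log|s−a|.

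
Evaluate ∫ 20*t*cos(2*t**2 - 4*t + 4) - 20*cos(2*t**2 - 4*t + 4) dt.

5*sin(2*t**2 - 4*t + 4) + C

Let u = 2*t**2 - 4*t + 4, so du = (4*t - 4) dt.
Rewriting, the integral becomes 5·∫ cos(u) du = 5·sin(u).
Substituting back, u = 2*t**2 - 4*t + 4.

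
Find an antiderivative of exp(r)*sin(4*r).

exp(r)*sin(4*r)/17 - 4*exp(r)*cos(4*r)/17 + C

Let I denote the integral. Integrate by parts with u = sin(4*r), dv = exp(r) dr, so v = exp(r): I = exp(r)*sin(4*r) − 4·∫ exp(r)*cos(4*r) dr.
Apply parts again with u = cos(4*r), dv = exp(r) dr: ∫ exp(r)*cos(4*r) dr = exp(r)*cos(4*r) + 4·I. Substituting back brings back I: I = exp(r)*sin(4*r) - 4*exp(r)*cos(4*r) − 16·I.
Solving for I: (1 + 16)·I equals the remaining terms, so I = (1/17)·(exp(r)*sin(4*r) - 4*exp(r)*cos(4*r)).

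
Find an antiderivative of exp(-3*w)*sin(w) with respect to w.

Let I denote the integral. Integrate by parts with u = sin(w), dv = exp(-3*w) dw, so v = -exp(-3*w)/3: I = -exp(-3*w)*sin(w)/3 + (1/3)·∫ exp(-3*w)*cos(w) dw.
Apply parts again with u = cos(w), dv = exp(-3*w) dw: ∫ exp(-3*w)*cos(w) dw = -exp(-3*w)*cos(w)/3 − (1/3)·I. Substituting back brings back I: I = -exp(-3*w)*sin(w)/3 - exp(-3*w)*cos(w)/9 − (1/9)·I.
Solving for I: (1 + 1/9)·I equals the remaining terms, so I = (9/10)·(-exp(-3*w)*sin(w)/3 - exp(-3*w)*cos(w)/9).

-3*exp(-3*w)*sin(w)/10 - exp(-3*w)*cos(w)/10 + C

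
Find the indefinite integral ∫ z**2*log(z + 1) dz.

z**3*log(z + 1)/3 - z**3/9 + z**2/6 - z/3 + log(z + 1)/3 + C

Use integration by parts with u = log(z + 1), dv = z**2 dz.
Then du = 1/(z + 1) dz and v = z**3/3.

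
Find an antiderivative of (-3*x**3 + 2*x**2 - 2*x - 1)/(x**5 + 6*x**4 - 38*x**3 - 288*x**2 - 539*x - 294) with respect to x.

Factor the denominator: (x - 7)*(x + 1)*(x + 2)*(x + 3)*(x + 7).
Partial-fraction decomposition: 19/(28*(x + 7)) - 13/(10*(x + 3)) + 7/(9*(x + 2)) - 1/(16*(x + 1)) - 473/(5040*(x - 7)).
Integrate each term: A/(x−a) contributes A·log|x−a|.

-473*log(x - 7)/5040 - log(x + 1)/16 + 7*log(x + 2)/9 - 13*log(x + 3)/10 + 19*log(x + 7)/28 + C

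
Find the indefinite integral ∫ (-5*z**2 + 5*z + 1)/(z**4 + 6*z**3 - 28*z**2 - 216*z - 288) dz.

Factor the denominator: (z - 6)*(z + 2)*(z + 4)*(z + 6).
Partial-fraction decomposition: 209/(96*(z + 6)) - 99/(40*(z + 4)) + 29/(64*(z + 2)) - 149/(960*(z - 6)).
Integrate each term: A/(z−a) contributes A·log|z−a|.

-149*log(z - 6)/960 + 29*log(z + 2)/64 - 99*log(z + 4)/40 + 209*log(z + 6)/96 + C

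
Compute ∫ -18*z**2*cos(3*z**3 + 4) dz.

Let u = 3*z**3 + 4, so du = (9*z**2) dz.
Rewriting, the integral becomes -2·∫ cos(u) du = -2·sin(u).
Substituting back, u = 3*z**3 + 4.

-2*sin(3*z**3 + 4) + C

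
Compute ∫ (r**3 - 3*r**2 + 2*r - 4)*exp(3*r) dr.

Use integration by parts with u = r**3 - 3*r**2 + 2*r - 4, dv = exp(3*r) dr, so v = exp(3*r)/3.
Apply parts 3 times (tabular method): alternate signs, differentiate u down to 0, integrate dv up.

(9*r**3 - 36*r**2 + 42*r - 50)*exp(3*r)/27 + C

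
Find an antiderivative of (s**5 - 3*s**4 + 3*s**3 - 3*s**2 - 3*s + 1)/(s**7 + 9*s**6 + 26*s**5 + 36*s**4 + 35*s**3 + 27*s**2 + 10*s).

log(s)/10 - 49*log(s + 1)/16 + 109*log(s + 2)/30 - 209*log(s + 5)/240 + log(s**2 + 1)/10 + atan(s)/10 - 3/(4*s + 4) + C

Factor the denominator: s*(s + 1)**2*(s + 2)*(s + 5)*(s**2 + 1).
Partial-fraction decomposition: (2*s + 1)/(10*(s**2 + 1)) - 209/(240*(s + 5)) + 109/(30*(s + 2)) - 49/(16*(s + 1)) + 3/(4*(s + 1)**2) + 1/(10*s).
Integrate each term; A/(s−a) gives A·log|s−a|; the (Bs+D)/(s²+p²) term gives a log and an atan.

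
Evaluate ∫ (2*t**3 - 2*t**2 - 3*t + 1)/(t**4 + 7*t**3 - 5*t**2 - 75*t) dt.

-log(t)/75 + 7*log(t - 3)/48 + 747*log(t + 5)/400 + 71/(10*t + 50) + C

Factor the denominator: t*(t - 3)*(t + 5)**2.
Partial-fraction decomposition: 747/(400*(t + 5)) - 71/(10*(t + 5)**2) + 7/(48*(t - 3)) - 1/(75*t).
Integrate each term; A/(t−a) gives A·log|t−a|; A/(t−a)² gives −A/(t−a).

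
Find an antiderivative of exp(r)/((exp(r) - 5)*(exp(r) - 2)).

log(exp(r) - 5)/3 - log(exp(r) - 2)/3 + C

Let u = e^r, du = e^r dr.
The integral becomes ∫ du/((u-2)(u-5)); decompose into partial fractions.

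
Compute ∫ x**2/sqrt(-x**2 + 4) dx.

Substitute x = 2·sin(θ), so dx = 2·cos(θ) dθ and the radical becomes sqrt(-x**2 + 4) = 2·cos(θ) by the Pythagorean identity.
Integrate the resulting trig expression in θ, then back-substitute θ = asin(x/2), sin(θ) = x/2, cos(θ) = sqrt(-x**2 + 4)/2 (absorbing any constant into C).

-x*sqrt(-x**2 + 4)/2 + 2*asin(x/2) + C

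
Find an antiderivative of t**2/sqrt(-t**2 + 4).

-t*sqrt(-t**2 + 4)/2 + 2*asin(t/2) + C

Substitute t = 2·sin(θ), so dt = 2·cos(θ) dθ and the radical becomes sqrt(-t**2 + 4) = 2·cos(θ) by the Pythagorean identity.
Integrate the resulting trig expression in θ, then back-substitute θ = asin(t/2), sin(θ) = t/2, cos(θ) = sqrt(-t**2 + 4)/2 (absorbing any constant into C).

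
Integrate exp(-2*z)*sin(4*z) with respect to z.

-exp(-2*z)*sin(4*z)/10 - exp(-2*z)*cos(4*z)/5 + C

Let I denote the integral. Integrate by parts with u = sin(4*z), dv = exp(-2*z) dz, so v = -exp(-2*z)/2: I = -exp(-2*z)*sin(4*z)/2 + 2·∫ exp(-2*z)*cos(4*z) dz.
Apply parts again with u = cos(4*z), dv = exp(-2*z) dz: ∫ exp(-2*z)*cos(4*z) dz = -exp(-2*z)*cos(4*z)/2 − 2·I. Substituting back brings back I: I = -exp(-2*z)*sin(4*z)/2 - exp(-2*z)*cos(4*z) − 4·I.
Solving for I: (1 + 4)·I equals the remaining terms, so I = (1/5)·(-exp(-2*z)*sin(4*z)/2 - exp(-2*z)*cos(4*z)).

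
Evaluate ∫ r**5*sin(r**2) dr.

-r**4*cos(r**2)/2 + r**2*sin(r**2) + cos(r**2) + C

Let u = r², du = 2r dr; rewrite as (1/2)∫ u^2·sin(1u) du.
Now integrate by parts 2 times.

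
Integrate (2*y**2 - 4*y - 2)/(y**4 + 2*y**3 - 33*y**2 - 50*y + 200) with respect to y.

14*log(y - 5)/135 + log(y - 2)/63 + 23*log(y + 4)/27 - 34*log(y + 5)/35 + C

Factor the denominator: (y - 5)*(y - 2)*(y + 4)*(y + 5).
Partial-fraction decomposition: -34/(35*(y + 5)) + 23/(27*(y + 4)) + 1/(63*(y - 2)) + 14/(135*(y - 5)).
Integrate each term: A/(y−a) contributes A·log|y−a|.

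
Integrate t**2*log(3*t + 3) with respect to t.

Use integration by parts with u = log(3*t + 3), dv = t**2 dt.
Then du = 3/(3*t + 3) dt and v = t**3/3.

t**3*log(3*t + 3)/3 - t**3/9 + t**2/6 - t/3 + log(t + 1)/3 + C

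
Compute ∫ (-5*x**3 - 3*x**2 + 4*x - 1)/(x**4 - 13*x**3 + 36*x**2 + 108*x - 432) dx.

2519*log(x - 6)/324 - 353*log(x - 4)/28 - 95*log(x + 3)/567 + 1165/(18*x - 108) + C

Factor the denominator: (x - 6)**2*(x - 4)*(x + 3).
Partial-fraction decomposition: -95/(567*(x + 3)) - 353/(28*(x - 4)) + 2519/(324*(x - 6)) - 1165/(18*(x - 6)**2).
Integrate each term; A/(x−a) gives A·log|x−a|; A/(x−a)² gives −A/(x−a).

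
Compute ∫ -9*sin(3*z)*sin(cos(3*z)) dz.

-3*cos(cos(3*z)) + C

Let u = cos(3*z), so du = (-3*sin(3*z)) dz.
Rewriting, the integral becomes 3·∫ sin(u) du = 3·-cos(u).
Substituting back, u = cos(3*z).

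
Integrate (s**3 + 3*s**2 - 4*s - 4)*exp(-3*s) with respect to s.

Use integration by parts with u = s**3 + 3*s**2 - 4*s - 4, dv = exp(-3*s) ds, so v = -exp(-3*s)/3.
Apply parts 3 times (tabular method): alternate signs, differentiate u down to 0, integrate dv up.

(-9*s**3 - 36*s**2 + 12*s + 40)*exp(-3*s)/27 + C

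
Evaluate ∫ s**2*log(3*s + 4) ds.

s**3*log(3*s + 4)/3 - s**3/9 + 2*s**2/9 - 16*s/27 + 64*log(3*s + 4)/81 + C

Use integration by parts with u = log(3*s + 4), dv = s**2 ds.
Then du = 3/(3*s + 4) ds and v = s**3/3.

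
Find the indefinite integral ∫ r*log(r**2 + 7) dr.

r**2*log(r**2 + 7)/2 - r**2/2 + 7*log(r**2 + 7)/2 + C

Let u = r**2 + 7, so du = (2*r) dr.
The integral becomes (1/2)·∫ log(u) du; integrate by parts with u′=log(u), dv′=du.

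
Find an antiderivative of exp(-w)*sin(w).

-exp(-w)*sin(w)/2 - exp(-w)*cos(w)/2 + C

Let I denote the integral. Integrate by parts with u = sin(w), dv = exp(-w) dw, so v = -exp(-w): I = -exp(-w)*sin(w) + ∫ exp(-w)*cos(w) dw.
Apply parts again with u = cos(w), dv = exp(-w) dw: ∫ exp(-w)*cos(w) dw = -exp(-w)*cos(w) − I. Substituting back brings back I: I = -exp(-w)*sin(w) - exp(-w)*cos(w) − I.
Solving for I: (1 + 1)·I equals the remaining terms, so I = (1/2)·(-exp(-w)*sin(w) - exp(-w)*cos(w)).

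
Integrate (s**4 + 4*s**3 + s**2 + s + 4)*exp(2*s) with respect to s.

(2*s**4 + 4*s**3 - 4*s**2 + 6*s + 5)*exp(2*s)/4 + C

Use integration by parts with u = s**4 + 4*s**3 + s**2 + s + 4, dv = exp(2*s) ds, so v = exp(2*s)/2.
Apply parts 4 times (tabular method): alternate signs, differentiate u down to 0, integrate dv up.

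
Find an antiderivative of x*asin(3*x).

Use integration by parts with u = arcsin(3*x), dv = x dx.
Then du = 3/sqrt(-9*x**2 + 1) dx.

x**2*asin(3*x)/2 + x*sqrt(-9*x**2 + 1)/12 - asin(3*x)/36 + C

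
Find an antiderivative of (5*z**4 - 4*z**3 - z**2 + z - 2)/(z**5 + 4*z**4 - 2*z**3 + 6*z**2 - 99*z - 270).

289*log(z - 3)/720 - 8*log(z + 2)/15 + 3593*log(z + 5)/816 + 223*log(z**2 + 9)/612 - 217*atan(z/3)/153 + C

Factor the denominator: (z - 3)*(z + 2)*(z + 5)*(z**2 + 9).
Partial-fraction decomposition: (223*z - 1302)/(306*(z**2 + 9)) + 3593/(816*(z + 5)) - 8/(15*(z + 2)) + 289/(720*(z - 3)).
Integrate each term; A/(z−a) gives A·log|z−a|; the (Bz+D)/(z²+p²) term gives a log and an atan.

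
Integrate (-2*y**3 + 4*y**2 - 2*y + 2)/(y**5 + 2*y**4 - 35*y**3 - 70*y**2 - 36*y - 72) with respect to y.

Factor the denominator: (y - 6)*(y + 2)*(y + 6)*(y**2 + 1).
Partial-fraction decomposition: -2*(y - 2)/(185*(y**2 + 1)) + 295/(888*(y + 6)) - 19/(80*(y + 2)) - 149/(1776*(y - 6)).
Integrate each term; A/(y−a) gives A·log|y−a|; the (By+D)/(y²+p²) term gives a log and an atan.

-149*log(y - 6)/1776 - 19*log(y + 2)/80 + 295*log(y + 6)/888 - log(y**2 + 1)/185 + 4*atan(y)/185 + C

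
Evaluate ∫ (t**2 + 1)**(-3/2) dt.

t/sqrt(t**2 + 1) + C

Substitute t = tan(θ), so dt = sec(θ)^2 dθ and the radical becomes sqrt(t**2 + 1) = sec(θ) by the Pythagorean identity.
Integrate the resulting trig expression in θ, then back-substitute tan(θ) = t, sec(θ) = sqrt(t**2 + 1) (absorbing any constant into C).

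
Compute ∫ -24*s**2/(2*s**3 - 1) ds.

-4*log(2*s**3 - 1) + C

Let u = 2*s**3 - 1, so du = (6*s**2) ds.
Rewriting, the integral becomes -4·∫ 1/u du = -4·log(u).
Substituting back, u = 2*s**3 - 1.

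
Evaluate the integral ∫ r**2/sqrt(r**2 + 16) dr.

Substitute r = 4·tan(θ), so dr = 4·sec(θ)^2 dθ and the radical becomes sqrt(r**2 + 16) = 4·sec(θ) by the Pythagorean identity.
Integrate the resulting trig expression in θ, then back-substitute tan(θ) = r/4, sec(θ) = sqrt(r**2 + 16)/4 (absorbing any constant into C).

r*sqrt(r**2 + 16)/2 - 8*log(r + sqrt(r**2 + 16)) + C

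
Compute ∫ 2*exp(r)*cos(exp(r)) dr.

Let u = exp(r), so du = (exp(r)) dr.
Rewriting, the integral becomes 2·∫ cos(u) du = 2·sin(u).
Substituting back, u = exp(r).

2*sin(exp(r)) + C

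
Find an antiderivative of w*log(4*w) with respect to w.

w**2*(log(w) + 2*log(2))/2 - w**2/4 + C

Use integration by parts with u = log(4*w), dv = w dw.
Then du = 1/w dw and v = w**2/2.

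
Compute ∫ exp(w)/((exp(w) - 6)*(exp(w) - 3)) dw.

Let u = e^w, du = e^w dw.
The integral becomes ∫ du/((u-6)(u-3)); decompose into partial fractions.

log(exp(w) - 6)/3 - log(exp(w) - 3)/3 + C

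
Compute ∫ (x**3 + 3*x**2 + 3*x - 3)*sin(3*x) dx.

-x**3*cos(3*x)/3 + x**2*sin(3*x)/3 - x**2*cos(3*x) + 2*x*sin(3*x)/3 - 7*x*cos(3*x)/9 + 7*sin(3*x)/27 + 11*cos(3*x)/9 + C

Use integration by parts with u = x**3 + 3*x**2 + 3*x - 3, dv = sin(3*x) dx, so v = -cos(3*x)/3.
Apply parts 3 times (tabular method): alternate signs, differentiate u down to 0, integrate dv up.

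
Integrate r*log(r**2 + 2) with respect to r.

Let u = r**2 + 2, so du = (2*r) dr.
The integral becomes (1/2)·∫ log(u) du; integrate by parts with u′=log(u), dv′=du.

r**2*log(r**2 + 2)/2 - r**2/2 + log(r**2 + 2) + C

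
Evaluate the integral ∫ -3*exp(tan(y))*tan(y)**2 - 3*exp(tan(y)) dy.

Let u = tan(y), so du = (tan(y)**2 + 1) dy.
Rewriting, the integral becomes -3·∫ e^u du = -3·e^u.
Substituting back, u = tan(y).

-3*exp(tan(y)) + C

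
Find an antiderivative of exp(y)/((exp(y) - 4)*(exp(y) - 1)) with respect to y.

Let u = e^y, du = e^y dy.
The integral becomes ∫ du/((u-1)(u-4)); decompose into partial fractions.

log(exp(y) - 4)/3 - log(exp(y) - 1)/3 + C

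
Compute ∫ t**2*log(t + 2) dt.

t**3*log(t + 2)/3 - t**3/9 + t**2/3 - 4*t/3 + 8*log(t + 2)/3 + C

Use integration by parts with u = log(t + 2), dv = t**2 dt.
Then du = 1/(t + 2) dt and v = t**3/3.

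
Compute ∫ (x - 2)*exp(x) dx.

Use integration by parts with u = x - 2, dv = exp(x) dx, so v = exp(x).
Apply parts 1 times (tabular method): alternate signs, differentiate u down to 0, integrate dv up.

(x - 3)*exp(x) + C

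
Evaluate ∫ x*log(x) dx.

x**2*log(x)/2 - x**2/4 + C

Use integration by parts with u = log(x), dv = x dx.
Then du = 1/x dx and v = x**2/2.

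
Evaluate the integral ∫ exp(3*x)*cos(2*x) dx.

2*exp(3*x)*sin(2*x)/13 + 3*exp(3*x)*cos(2*x)/13 + C

Let I denote the integral. Integrate by parts with u = cos(2*x), dv = exp(3*x) dx, so v = exp(3*x)/3: I = exp(3*x)*cos(2*x)/3 + (2/3)·∫ exp(3*x)*sin(2*x) dx.
Apply parts again with u = sin(2*x), dv = exp(3*x) dx: ∫ exp(3*x)*sin(2*x) dx = exp(3*x)*sin(2*x)/3 − (2/3)·I. Substituting back brings back I: I = 2*exp(3*x)*sin(2*x)/9 + exp(3*x)*cos(2*x)/3 − (4/9)·I.
Solving for I: (1 + 4/9)·I equals the remaining terms, so I = (9/13)·(2*exp(3*x)*sin(2*x)/9 + exp(3*x)*cos(2*x)/3).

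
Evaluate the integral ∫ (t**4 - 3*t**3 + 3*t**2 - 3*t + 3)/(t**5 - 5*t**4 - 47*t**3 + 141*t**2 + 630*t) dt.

Factor the denominator: t*(t - 7)*(t - 6)*(t + 3)*(t + 5).
Partial-fraction decomposition: 1093/(1320*(t + 5)) - 67/(180*(t + 3)) - 247/(198*(t - 6)) + 1501/(840*(t - 7)) + 1/(210*t).
Integrate each term: A/(t−a) contributes A·log|t−a|.

log(t)/210 + 1501*log(t - 7)/840 - 247*log(t - 6)/198 - 67*log(t + 3)/180 + 1093*log(t + 5)/1320 + C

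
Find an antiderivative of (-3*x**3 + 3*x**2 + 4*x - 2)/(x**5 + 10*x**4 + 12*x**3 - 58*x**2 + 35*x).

-2*log(x)/35 - 19*log(x - 1)/576 - 107*log(x + 5)/90 + 573*log(x + 7)/448 - 1/(24*x - 24) + C

Factor the denominator: x*(x - 1)**2*(x + 5)*(x + 7).
Partial-fraction decomposition: 573/(448*(x + 7)) - 107/(90*(x + 5)) - 19/(576*(x - 1)) + 1/(24*(x - 1)**2) - 2/(35*x).
Integrate each term; A/(x−a) gives A·log|x−a|; A/(x−a)² gives −A/(x−a).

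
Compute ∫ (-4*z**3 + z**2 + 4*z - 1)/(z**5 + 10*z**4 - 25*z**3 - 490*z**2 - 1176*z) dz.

log(z)/1176 - 648*log(z - 7)/7007 + 85*log(z + 4)/88 - 875*log(z + 6)/156 + 232*log(z + 7)/49 + C

Factor the denominator: z*(z - 7)*(z + 4)*(z + 6)*(z + 7).
Partial-fraction decomposition: 232/(49*(z + 7)) - 875/(156*(z + 6)) + 85/(88*(z + 4)) - 648/(7007*(z - 7)) + 1/(1176*z).
Integrate each term: A/(z−a) contributes A·log|z−a|.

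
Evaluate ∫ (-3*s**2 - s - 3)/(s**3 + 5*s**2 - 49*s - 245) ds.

Factor the denominator: (s - 7)*(s + 5)*(s + 7).
Partial-fraction decomposition: -143/(28*(s + 7)) + 73/(24*(s + 5)) - 157/(168*(s - 7)).
Integrate each term: A/(s−a) contributes A·log|s−a|.

-157*log(s - 7)/168 + 73*log(s + 5)/24 - 143*log(s + 7)/28 + C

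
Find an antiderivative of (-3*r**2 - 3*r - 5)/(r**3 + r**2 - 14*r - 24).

Factor the denominator: (r - 4)*(r + 2)*(r + 3).
Partial-fraction decomposition: -23/(7*(r + 3)) + 11/(6*(r + 2)) - 65/(42*(r - 4)).
Integrate each term: A/(r−a) contributes A·log|r−a|.

-65*log(r - 4)/42 + 11*log(r + 2)/6 - 23*log(r + 3)/7 + C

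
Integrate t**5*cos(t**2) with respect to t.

t**4*sin(t**2)/2 + t**2*cos(t**2) - sin(t**2) + C

Let u = t², du = 2t dt; rewrite as (1/2)∫ u^2·cos(1u) du.
Now integrate by parts 2 times.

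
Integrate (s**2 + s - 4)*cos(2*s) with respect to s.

s**2*sin(2*s)/2 + s*sin(2*s)/2 + s*cos(2*s)/2 - 9*sin(2*s)/4 + cos(2*s)/4 + C

Use integration by parts with u = s**2 + s - 4, dv = cos(2*s) ds, so v = sin(2*s)/2.
Apply parts 2 times (tabular method): alternate signs, differentiate u down to 0, integrate dv up.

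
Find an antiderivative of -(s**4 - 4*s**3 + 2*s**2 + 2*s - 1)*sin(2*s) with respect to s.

Use integration by parts with u = s**4 - 4*s**3 + 2*s**2 + 2*s - 1, dv = -sin(2*s) ds, so v = cos(2*s)/2.
Apply parts 4 times (tabular method): alternate signs, differentiate u down to 0, integrate dv up.

s**4*cos(2*s)/2 - s**3*sin(2*s) - 2*s**3*cos(2*s) + 3*s**2*sin(2*s) - s**2*cos(2*s)/2 + s*sin(2*s)/2 + 4*s*cos(2*s) - 2*sin(2*s) - cos(2*s)/4 + C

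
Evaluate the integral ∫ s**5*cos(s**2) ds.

s**4*sin(s**2)/2 + s**2*cos(s**2) - sin(s**2) + C

Let u = s², du = 2s ds; rewrite as (1/2)∫ u^2·cos(1u) du.
Now integrate by parts 2 times.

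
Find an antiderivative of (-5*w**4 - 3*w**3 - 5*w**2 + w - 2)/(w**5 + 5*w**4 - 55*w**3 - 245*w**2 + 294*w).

Factor the denominator: w*(w - 7)*(w - 1)*(w + 6)*(w + 7).
Partial-fraction decomposition: -5615/(392*(w + 7)) + 430/(39*(w + 6)) + 1/(24*(w - 1)) - 6637/(3822*(w - 7)) - 1/(147*w).
Integrate each term: A/(w−a) contributes A·log|w−a|.

-log(w)/147 - 6637*log(w - 7)/3822 + log(w - 1)/24 + 430*log(w + 6)/39 - 5615*log(w + 7)/392 + C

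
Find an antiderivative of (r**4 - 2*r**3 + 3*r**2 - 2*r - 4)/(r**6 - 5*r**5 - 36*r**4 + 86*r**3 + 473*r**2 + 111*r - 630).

Factor the denominator: (r - 7)*(r - 5)*(r - 1)*(r + 2)*(r + 3)**2.
Partial-fraction decomposition: 599/(3200*(r + 3)) + 41/(80*(r + 3)**2) - 44/(189*(r + 2)) - 1/(288*(r - 1)) - 109/(896*(r - 5)) + 461/(2700*(r - 7)).
Integrate each term; A/(r−a) gives A·log|r−a|; A/(r−a)² gives −A/(r−a).

461*log(r - 7)/2700 - 109*log(r - 5)/896 - log(r - 1)/288 - 44*log(r + 2)/189 + 599*log(r + 3)/3200 - 41/(80*r + 240) + C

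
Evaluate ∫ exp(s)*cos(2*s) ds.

Let I denote the integral. Integrate by parts with u = cos(2*s), dv = exp(s) ds, so v = exp(s): I = exp(s)*cos(2*s) + 2·∫ exp(s)*sin(2*s) ds.
Apply parts again with u = sin(2*s), dv = exp(s) ds: ∫ exp(s)*sin(2*s) ds = exp(s)*sin(2*s) − 2·I. Substituting back brings back I: I = 2*exp(s)*sin(2*s) + exp(s)*cos(2*s) − 4·I.
Solving for I: (1 + 4)·I equals the remaining terms, so I = (1/5)·(2*exp(s)*sin(2*s) + exp(s)*cos(2*s)).

2*exp(s)*sin(2*s)/5 + exp(s)*cos(2*s)/5 + C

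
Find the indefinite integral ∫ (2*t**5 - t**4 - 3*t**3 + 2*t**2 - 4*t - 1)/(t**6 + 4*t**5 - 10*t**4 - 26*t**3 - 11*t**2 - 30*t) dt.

Factor the denominator: t*(t - 3)*(t + 2)*(t + 5)*(t**2 + 1).
Partial-fraction decomposition: -(62*t + 41)/(650*(t**2 + 1)) + 6431/(3120*(t + 5)) - 41/(150*(t + 2)) + 329/(1200*(t - 3)) + 1/(30*t).
Integrate each term; A/(t−a) gives A·log|t−a|; the (Bt+D)/(t²+p²) term gives a log and an atan.

log(t)/30 + 329*log(t - 3)/1200 - 41*log(t + 2)/150 + 6431*log(t + 5)/3120 - 31*log(t**2 + 1)/650 - 41*atan(t)/650 + C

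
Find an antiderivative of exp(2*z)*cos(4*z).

exp(2*z)*sin(4*z)/5 + exp(2*z)*cos(4*z)/10 + C

Let I denote the integral. Integrate by parts with u = cos(4*z), dv = exp(2*z) dz, so v = exp(2*z)/2: I = exp(2*z)*cos(4*z)/2 + 2·∫ exp(2*z)*sin(4*z) dz.
Apply parts again with u = sin(4*z), dv = exp(2*z) dz: ∫ exp(2*z)*sin(4*z) dz = exp(2*z)*sin(4*z)/2 − 2·I. Substituting back brings back I: I = exp(2*z)*sin(4*z) + exp(2*z)*cos(4*z)/2 − 4·I.
Solving for I: (1 + 4)·I equals the remaining terms, so I = (1/5)·(exp(2*z)*sin(4*z) + exp(2*z)*cos(4*z)/2).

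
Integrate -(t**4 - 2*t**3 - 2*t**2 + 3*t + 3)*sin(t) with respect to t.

Use integration by parts with u = t**4 - 2*t**3 - 2*t**2 + 3*t + 3, dv = -sin(t) dt, so v = cos(t).
Apply parts 4 times (tabular method): alternate signs, differentiate u down to 0, integrate dv up.

t**4*cos(t) - 4*t**3*sin(t) - 2*t**3*cos(t) + 6*t**2*sin(t) - 14*t**2*cos(t) + 28*t*sin(t) + 15*t*cos(t) - 15*sin(t) + 31*cos(t) + C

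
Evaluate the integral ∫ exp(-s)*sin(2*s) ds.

-exp(-s)*sin(2*s)/5 - 2*exp(-s)*cos(2*s)/5 + C

Let I denote the integral. Integrate by parts with u = sin(2*s), dv = exp(-s) ds, so v = -exp(-s): I = -exp(-s)*sin(2*s) + 2·∫ exp(-s)*cos(2*s) ds.
Apply parts again with u = cos(2*s), dv = exp(-s) ds: ∫ exp(-s)*cos(2*s) ds = -exp(-s)*cos(2*s) − 2·I. Substituting back brings back I: I = -exp(-s)*sin(2*s) - 2*exp(-s)*cos(2*s) − 4·I.
Solving for I: (1 + 4)·I equals the remaining terms, so I = (1/5)·(-exp(-s)*sin(2*s) - 2*exp(-s)*cos(2*s)).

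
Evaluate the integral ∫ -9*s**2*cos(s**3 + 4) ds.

-3*sin(s**3 + 4) + C

Let u = s**3 + 4, so du = (3*s**2) ds.
Rewriting, the integral becomes -3·∫ cos(u) du = -3·sin(u).
Substituting back, u = s**3 + 4.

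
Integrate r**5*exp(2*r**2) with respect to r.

Let u = r², du = 2r dr; rewrite as (1/2)∫ u^2·exp(2u) du.
Now integrate by parts 2 times.

(2*r**4 - 2*r**2 + 1)*exp(2*r**2)/8 + C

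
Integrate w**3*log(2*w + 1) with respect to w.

w**4*log(2*w + 1)/4 - w**4/16 + w**3/24 - w**2/32 + w/32 - log(2*w + 1)/64 + C

Use integration by parts with u = log(2*w + 1), dv = w**3 dw.
Then du = 2/(2*w + 1) dw and v = w**4/4.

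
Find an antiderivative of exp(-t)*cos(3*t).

Let I denote the integral. Integrate by parts with u = cos(3*t), dv = exp(-t) dt, so v = -exp(-t): I = -exp(-t)*cos(3*t) − 3·∫ exp(-t)*sin(3*t) dt.
Apply parts again with u = sin(3*t), dv = exp(-t) dt: ∫ exp(-t)*sin(3*t) dt = -exp(-t)*sin(3*t) + 3·I. Substituting back brings back I: I = 3*exp(-t)*sin(3*t) - exp(-t)*cos(3*t) − 9·I.
Solving for I: (1 + 9)·I equals the remaining terms, so I = (1/10)·(3*exp(-t)*sin(3*t) - exp(-t)*cos(3*t)).

3*exp(-t)*sin(3*t)/10 - exp(-t)*cos(3*t)/10 + C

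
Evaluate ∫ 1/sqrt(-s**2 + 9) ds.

asin(s/3) + C

Substitute s = 3·sin(θ), so ds = 3·cos(θ) dθ and the radical becomes sqrt(-s**2 + 9) = 3·cos(θ) by the Pythagorean identity.
Integrate the resulting trig expression in θ, then back-substitute θ = asin(s/3), sin(θ) = s/3, cos(θ) = sqrt(-s**2 + 9)/3 (absorbing any constant into C).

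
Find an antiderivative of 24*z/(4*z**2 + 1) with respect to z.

3*log(4*z**2 + 1) + C

Let u = 4*z**2 + 1, so du = (8*z) dz.
Rewriting, the integral becomes 3·∫ 1/u du = 3·log(u).
Substituting back, u = 4*z**2 + 1.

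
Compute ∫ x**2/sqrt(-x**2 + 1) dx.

Substitute x = sin(θ), so dx = cos(θ) dθ and the radical becomes sqrt(-x**2 + 1) = cos(θ) by the Pythagorean identity.
Integrate the resulting trig expression in θ, then back-substitute θ = asin(x), sin(θ) = x, cos(θ) = sqrt(-x**2 + 1) (absorbing any constant into C).

-x*sqrt(-x**2 + 1)/2 + asin(x)/2 + C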